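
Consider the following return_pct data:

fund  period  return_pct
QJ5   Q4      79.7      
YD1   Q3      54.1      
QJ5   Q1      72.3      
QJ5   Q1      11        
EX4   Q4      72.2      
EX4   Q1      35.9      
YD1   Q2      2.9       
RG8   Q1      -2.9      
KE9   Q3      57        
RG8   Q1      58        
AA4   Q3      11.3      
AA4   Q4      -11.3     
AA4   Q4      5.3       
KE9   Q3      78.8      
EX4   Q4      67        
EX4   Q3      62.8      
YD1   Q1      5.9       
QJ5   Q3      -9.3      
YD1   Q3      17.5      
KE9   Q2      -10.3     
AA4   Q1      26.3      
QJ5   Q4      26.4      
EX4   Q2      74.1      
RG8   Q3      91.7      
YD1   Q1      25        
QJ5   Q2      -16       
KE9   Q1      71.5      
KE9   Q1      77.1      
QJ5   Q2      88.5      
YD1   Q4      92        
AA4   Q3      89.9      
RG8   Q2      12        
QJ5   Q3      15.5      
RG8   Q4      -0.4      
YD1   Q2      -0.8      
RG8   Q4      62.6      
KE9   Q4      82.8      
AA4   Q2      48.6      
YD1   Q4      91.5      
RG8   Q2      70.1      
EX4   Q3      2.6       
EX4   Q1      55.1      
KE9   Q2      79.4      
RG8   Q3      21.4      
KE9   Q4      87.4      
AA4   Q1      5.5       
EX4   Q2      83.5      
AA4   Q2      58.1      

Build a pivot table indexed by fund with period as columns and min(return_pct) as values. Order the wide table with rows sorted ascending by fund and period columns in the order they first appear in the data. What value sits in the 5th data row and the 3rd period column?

-2.9

With rows sorted ascending by fund, row 5 is fund=RG8. period columns in first-appearance order: Q4, Q3, Q1, Q2; column 3 is Q1.
Long rows with fund=RG8, period=Q1: min(-2.9, 58) = -2.9.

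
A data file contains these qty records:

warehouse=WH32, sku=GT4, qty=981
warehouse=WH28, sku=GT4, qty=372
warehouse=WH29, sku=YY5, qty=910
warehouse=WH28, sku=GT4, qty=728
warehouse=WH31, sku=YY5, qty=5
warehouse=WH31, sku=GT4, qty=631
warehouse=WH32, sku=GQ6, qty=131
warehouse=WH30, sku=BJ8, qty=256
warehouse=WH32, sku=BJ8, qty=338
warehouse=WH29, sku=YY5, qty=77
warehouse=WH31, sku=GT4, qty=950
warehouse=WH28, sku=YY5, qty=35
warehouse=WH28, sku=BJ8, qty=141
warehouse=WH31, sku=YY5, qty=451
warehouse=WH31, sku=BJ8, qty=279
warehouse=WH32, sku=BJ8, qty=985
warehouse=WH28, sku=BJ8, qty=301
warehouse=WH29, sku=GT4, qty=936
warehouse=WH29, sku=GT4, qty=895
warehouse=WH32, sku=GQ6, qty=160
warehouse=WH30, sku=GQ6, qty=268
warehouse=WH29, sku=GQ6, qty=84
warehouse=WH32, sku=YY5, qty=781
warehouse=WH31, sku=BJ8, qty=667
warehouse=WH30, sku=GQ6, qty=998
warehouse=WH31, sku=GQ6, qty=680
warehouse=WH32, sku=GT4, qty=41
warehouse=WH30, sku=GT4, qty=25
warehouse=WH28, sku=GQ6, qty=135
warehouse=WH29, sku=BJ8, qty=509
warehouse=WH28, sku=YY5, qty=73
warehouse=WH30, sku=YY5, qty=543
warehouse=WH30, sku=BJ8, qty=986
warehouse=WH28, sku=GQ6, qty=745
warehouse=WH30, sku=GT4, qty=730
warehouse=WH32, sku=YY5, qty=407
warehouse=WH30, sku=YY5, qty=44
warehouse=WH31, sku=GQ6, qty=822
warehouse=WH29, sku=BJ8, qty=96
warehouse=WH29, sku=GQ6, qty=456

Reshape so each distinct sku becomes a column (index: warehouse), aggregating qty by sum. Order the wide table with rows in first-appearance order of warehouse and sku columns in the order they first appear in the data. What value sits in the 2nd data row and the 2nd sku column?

108

With rows in first-appearance order of warehouse, row 2 is warehouse=WH28. sku columns in first-appearance order: GT4, YY5, GQ6, BJ8; column 2 is YY5.
Long rows with warehouse=WH28, sku=YY5: 35 + 73 = 108.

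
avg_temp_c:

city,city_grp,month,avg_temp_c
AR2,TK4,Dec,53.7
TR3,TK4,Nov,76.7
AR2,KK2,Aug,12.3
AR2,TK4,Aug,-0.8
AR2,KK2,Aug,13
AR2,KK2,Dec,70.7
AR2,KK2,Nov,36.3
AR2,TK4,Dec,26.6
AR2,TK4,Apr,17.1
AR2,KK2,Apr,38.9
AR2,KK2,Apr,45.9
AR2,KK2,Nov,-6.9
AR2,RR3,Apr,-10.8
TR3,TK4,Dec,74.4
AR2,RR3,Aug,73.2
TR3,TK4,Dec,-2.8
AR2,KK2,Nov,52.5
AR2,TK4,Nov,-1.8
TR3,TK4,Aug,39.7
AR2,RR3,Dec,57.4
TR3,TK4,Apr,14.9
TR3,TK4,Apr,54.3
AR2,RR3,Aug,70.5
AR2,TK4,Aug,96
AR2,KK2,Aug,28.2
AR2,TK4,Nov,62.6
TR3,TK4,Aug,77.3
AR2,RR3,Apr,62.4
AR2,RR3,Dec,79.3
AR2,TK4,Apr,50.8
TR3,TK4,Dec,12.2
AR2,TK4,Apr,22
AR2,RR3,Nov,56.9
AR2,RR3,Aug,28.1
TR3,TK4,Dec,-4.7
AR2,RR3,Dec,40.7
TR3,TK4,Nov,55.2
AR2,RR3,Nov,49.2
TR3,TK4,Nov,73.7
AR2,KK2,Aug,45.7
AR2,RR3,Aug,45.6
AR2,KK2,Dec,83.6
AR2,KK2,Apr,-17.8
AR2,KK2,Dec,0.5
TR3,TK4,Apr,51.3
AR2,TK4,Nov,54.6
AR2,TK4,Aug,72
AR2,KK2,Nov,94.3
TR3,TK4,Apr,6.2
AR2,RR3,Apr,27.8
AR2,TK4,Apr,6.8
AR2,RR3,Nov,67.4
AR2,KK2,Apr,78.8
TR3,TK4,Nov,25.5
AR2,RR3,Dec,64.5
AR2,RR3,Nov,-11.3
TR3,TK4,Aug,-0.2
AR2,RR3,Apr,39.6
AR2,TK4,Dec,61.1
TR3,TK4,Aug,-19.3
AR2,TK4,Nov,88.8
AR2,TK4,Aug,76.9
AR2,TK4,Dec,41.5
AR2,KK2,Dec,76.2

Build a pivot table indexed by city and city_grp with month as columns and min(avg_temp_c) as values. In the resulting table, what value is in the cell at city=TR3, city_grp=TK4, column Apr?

Rows with city=TR3, city_grp=TK4 and month=Apr: avg_temp_c values are 14.9, 54.3, 51.3, 6.2.
min(14.9, 54.3, 51.3, 6.2) = 6.2.

6.2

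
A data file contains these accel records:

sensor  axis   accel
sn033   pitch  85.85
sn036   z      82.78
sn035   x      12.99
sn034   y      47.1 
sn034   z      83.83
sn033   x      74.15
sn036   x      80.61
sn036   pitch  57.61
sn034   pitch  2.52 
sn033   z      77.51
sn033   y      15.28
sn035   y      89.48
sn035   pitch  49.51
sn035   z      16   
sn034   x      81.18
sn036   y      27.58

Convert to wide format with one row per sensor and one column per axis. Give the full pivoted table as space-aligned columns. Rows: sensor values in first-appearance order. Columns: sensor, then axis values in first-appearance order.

Columns: sensor plus the 4 distinct axis values (pitch, z, x, y).
For example, row sn033 column pitch takes accel=85.85 from the long row (sn033, pitch).

sensor  pitch  z      x      y    
sn033   85.85  77.51  74.15  15.28
sn036   57.61  82.78  80.61  27.58
sn035   49.51  16     12.99  89.48
sn034   2.52   83.83  81.18  47.1 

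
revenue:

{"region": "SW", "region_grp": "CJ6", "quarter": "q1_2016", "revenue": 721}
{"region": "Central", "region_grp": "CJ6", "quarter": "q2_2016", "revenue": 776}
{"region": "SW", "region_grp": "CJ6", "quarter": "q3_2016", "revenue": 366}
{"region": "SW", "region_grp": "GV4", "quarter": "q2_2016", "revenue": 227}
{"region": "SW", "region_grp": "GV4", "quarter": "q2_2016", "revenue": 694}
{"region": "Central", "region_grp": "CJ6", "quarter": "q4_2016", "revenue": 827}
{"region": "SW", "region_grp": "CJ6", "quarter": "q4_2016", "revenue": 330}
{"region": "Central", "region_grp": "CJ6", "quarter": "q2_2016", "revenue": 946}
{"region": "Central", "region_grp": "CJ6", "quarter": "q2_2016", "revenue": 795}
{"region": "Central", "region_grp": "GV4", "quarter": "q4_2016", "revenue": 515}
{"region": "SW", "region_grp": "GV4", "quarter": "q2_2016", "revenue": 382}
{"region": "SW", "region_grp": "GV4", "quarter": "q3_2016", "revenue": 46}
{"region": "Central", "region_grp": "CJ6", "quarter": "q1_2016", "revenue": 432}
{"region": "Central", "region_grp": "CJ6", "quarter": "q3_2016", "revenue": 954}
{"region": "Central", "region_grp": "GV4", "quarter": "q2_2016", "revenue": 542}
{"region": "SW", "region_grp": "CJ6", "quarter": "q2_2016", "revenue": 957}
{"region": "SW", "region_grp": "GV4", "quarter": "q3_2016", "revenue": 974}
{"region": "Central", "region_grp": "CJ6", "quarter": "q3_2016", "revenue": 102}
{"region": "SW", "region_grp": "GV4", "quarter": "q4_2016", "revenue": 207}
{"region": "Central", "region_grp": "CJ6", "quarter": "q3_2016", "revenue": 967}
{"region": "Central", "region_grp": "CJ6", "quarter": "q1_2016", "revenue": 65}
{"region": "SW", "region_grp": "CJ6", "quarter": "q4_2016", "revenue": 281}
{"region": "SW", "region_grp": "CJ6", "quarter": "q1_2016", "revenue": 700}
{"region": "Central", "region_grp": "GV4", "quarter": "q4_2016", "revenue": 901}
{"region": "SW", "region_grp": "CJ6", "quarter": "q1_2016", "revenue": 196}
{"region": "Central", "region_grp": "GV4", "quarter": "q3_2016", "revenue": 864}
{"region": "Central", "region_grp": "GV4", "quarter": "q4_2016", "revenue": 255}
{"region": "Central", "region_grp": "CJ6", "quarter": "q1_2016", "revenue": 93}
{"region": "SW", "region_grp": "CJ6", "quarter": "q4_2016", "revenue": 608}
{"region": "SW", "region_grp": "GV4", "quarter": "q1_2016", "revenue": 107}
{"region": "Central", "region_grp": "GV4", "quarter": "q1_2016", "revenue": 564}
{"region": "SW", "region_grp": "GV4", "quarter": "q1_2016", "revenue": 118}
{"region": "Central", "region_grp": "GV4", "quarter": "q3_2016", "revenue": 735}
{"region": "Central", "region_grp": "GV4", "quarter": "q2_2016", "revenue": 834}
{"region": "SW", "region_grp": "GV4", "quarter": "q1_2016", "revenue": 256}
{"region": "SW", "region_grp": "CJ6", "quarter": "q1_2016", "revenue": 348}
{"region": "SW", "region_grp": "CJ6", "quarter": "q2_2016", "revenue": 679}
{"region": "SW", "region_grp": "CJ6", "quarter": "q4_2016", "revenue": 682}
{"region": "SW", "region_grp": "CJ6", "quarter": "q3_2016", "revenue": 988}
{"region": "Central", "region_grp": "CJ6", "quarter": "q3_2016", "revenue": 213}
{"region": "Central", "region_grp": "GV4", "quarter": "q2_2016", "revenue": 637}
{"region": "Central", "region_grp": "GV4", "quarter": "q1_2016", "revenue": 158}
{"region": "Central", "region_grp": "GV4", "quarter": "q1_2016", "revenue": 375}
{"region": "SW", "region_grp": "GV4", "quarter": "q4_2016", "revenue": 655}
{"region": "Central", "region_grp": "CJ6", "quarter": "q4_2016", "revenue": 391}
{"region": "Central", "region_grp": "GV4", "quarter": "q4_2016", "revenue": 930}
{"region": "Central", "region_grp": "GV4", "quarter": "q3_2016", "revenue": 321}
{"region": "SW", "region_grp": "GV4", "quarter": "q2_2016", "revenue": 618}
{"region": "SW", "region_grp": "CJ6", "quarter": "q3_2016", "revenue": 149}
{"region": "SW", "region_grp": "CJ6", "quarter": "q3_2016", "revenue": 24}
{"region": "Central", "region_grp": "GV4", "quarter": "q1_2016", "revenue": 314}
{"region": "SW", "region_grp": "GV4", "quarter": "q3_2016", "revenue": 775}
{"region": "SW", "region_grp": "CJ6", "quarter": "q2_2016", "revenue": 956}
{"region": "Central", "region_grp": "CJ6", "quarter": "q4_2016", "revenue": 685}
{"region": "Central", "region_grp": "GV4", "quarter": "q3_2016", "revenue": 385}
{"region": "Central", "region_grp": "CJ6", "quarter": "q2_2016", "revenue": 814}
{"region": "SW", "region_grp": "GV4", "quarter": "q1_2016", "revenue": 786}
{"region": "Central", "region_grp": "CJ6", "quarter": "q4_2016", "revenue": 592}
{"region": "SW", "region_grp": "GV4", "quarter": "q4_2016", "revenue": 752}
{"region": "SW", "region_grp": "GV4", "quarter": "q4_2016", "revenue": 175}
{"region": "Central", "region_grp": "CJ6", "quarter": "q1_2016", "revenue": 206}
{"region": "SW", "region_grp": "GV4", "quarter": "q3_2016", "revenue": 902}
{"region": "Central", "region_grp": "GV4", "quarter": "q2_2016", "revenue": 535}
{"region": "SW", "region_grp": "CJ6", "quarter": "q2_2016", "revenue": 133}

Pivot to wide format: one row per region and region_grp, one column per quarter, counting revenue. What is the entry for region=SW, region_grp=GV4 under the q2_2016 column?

Rows with region=SW, region_grp=GV4 and quarter=q2_2016: revenue values are 227, 694, 382, 618.
4 rows match — count = 4.

4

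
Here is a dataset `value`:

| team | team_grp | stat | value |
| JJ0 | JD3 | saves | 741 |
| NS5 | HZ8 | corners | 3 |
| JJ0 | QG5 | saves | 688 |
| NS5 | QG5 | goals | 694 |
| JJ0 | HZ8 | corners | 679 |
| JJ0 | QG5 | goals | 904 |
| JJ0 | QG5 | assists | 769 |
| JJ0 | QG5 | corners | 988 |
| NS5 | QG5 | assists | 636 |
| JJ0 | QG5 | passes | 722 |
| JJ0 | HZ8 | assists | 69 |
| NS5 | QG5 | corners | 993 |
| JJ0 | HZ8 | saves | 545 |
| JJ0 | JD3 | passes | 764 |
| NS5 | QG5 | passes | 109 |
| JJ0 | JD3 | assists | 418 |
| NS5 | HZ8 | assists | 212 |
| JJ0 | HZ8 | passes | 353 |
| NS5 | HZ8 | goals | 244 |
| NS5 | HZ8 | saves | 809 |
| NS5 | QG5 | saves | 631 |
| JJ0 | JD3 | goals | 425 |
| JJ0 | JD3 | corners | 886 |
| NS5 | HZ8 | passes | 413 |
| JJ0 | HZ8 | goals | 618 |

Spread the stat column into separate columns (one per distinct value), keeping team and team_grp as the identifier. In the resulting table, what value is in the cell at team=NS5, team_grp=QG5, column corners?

Wide layout: rows indexed by team and team_grp, columns are the 5 distinct stat values (saves, corners, goals, assists, passes).
Cell (team=NS5, team_grp=QG5, stat=corners) draws from the long row where team=NS5, team_grp=QG5 and stat=corners, which has value=993.

993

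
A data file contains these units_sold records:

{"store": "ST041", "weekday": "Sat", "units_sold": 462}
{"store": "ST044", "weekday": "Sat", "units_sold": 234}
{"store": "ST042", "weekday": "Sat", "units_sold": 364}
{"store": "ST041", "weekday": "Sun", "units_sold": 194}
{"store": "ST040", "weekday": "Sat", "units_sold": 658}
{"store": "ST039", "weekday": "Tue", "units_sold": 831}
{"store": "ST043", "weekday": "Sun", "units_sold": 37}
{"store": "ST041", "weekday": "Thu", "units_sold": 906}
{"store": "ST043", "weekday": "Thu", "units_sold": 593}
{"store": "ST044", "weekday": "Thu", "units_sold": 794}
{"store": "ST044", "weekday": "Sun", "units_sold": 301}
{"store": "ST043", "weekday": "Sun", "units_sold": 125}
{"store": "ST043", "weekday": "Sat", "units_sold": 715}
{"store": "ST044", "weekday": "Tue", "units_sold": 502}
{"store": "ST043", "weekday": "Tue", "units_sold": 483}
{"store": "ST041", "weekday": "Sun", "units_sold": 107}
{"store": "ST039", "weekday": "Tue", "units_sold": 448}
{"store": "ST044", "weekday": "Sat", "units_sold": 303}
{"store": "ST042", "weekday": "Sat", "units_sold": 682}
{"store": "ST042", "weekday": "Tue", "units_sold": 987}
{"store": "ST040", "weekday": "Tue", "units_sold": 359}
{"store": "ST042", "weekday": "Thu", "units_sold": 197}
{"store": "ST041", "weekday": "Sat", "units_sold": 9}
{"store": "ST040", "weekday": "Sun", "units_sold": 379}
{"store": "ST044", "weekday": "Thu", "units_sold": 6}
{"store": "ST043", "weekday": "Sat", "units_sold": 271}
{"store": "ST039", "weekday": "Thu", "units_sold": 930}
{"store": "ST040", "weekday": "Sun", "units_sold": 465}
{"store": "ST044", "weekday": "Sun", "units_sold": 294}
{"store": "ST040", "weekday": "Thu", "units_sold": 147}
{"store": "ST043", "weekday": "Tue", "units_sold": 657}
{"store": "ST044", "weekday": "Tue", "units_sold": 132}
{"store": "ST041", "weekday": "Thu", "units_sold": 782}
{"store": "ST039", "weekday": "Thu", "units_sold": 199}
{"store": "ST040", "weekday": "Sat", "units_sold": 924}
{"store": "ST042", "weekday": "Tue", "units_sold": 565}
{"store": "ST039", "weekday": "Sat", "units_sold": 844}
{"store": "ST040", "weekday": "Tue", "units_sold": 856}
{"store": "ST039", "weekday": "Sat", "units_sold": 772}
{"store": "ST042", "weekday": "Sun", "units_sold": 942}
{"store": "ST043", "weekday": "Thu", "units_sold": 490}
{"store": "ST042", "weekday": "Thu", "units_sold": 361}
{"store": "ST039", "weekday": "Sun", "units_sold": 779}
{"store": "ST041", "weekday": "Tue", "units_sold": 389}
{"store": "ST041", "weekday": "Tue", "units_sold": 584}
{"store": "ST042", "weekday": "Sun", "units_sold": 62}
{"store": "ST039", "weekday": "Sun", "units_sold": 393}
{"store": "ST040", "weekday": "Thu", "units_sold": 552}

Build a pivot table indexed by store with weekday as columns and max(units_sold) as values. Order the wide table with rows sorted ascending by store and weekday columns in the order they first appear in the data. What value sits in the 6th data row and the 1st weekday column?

With rows sorted ascending by store, row 6 is store=ST044. weekday columns in first-appearance order: Sat, Sun, Tue, Thu; column 1 is Sat.
Long rows with store=ST044, weekday=Sat: max(234, 303) = 303.

303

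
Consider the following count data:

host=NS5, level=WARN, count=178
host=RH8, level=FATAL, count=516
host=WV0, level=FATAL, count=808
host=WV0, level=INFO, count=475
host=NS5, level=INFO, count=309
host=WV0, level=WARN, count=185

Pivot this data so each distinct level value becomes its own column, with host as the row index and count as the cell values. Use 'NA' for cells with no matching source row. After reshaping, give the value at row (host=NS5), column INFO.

The long row with host=NS5, level=INFO has count=309.

309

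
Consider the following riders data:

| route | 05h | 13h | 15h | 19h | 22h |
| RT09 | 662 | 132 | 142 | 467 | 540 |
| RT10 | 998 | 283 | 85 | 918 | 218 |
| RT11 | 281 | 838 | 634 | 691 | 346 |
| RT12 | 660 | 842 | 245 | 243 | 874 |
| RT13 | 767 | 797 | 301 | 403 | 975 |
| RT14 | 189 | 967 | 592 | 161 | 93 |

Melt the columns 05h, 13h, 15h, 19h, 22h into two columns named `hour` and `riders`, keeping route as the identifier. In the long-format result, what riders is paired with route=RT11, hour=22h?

Unpivoting turns each (route, wide-column) pair into one long row.
The wide cell at row RT11, column 22h holds 346, so the long row (RT11, 22h) has riders=346.

346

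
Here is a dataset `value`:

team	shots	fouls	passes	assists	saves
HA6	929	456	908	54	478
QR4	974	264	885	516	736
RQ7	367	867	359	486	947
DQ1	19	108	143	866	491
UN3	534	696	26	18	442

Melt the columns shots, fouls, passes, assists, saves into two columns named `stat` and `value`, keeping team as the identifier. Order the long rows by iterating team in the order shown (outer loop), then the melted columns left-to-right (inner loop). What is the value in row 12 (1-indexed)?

25 rows total (5 × 5). Row 12: index ⌊(12-1)/5⌋ = 2 into team → RQ7; (12-1) mod 5 = 1 into the melted columns → fouls.
So row 12 is (RQ7, fouls, 867); value = 867.

867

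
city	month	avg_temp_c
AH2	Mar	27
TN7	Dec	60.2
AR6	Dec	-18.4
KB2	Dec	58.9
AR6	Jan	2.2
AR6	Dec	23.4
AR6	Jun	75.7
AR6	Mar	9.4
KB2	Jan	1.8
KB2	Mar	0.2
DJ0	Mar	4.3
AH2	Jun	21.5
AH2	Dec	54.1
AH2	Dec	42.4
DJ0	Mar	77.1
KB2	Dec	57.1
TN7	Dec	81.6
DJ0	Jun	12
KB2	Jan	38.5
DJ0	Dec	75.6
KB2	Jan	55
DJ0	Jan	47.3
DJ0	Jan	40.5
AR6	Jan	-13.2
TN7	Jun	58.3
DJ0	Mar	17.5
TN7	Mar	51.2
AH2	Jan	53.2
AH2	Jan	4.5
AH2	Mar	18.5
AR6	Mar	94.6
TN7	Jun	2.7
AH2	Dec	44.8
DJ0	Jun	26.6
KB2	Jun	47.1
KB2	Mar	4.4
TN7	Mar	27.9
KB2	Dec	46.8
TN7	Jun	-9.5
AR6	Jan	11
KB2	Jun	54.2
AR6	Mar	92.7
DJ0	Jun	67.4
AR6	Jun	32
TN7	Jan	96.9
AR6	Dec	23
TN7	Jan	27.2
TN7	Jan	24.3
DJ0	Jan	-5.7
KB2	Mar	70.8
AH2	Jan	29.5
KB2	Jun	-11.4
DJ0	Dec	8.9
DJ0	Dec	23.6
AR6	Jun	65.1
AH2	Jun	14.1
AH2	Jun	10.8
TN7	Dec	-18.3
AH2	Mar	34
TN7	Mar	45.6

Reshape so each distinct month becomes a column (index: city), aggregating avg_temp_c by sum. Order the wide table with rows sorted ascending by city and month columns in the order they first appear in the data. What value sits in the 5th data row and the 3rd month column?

With rows sorted ascending by city, row 5 is city=TN7. month columns in first-appearance order: Mar, Dec, Jan, Jun; column 3 is Jan.
Long rows with city=TN7, month=Jan: 96.9 + 27.2 + 24.3 = 148.4.

148.4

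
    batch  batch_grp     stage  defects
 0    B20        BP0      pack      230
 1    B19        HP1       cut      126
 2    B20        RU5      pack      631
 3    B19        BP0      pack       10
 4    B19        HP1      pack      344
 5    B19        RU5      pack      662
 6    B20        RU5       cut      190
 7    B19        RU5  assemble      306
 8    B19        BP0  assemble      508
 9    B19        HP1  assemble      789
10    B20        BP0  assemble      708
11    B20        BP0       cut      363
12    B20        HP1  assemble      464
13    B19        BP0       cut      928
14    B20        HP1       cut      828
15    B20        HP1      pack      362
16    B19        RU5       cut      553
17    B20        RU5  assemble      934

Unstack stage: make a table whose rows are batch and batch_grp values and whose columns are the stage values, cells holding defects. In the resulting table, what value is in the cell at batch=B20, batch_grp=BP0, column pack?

Wide layout: rows indexed by batch and batch_grp, columns are the 3 distinct stage values (pack, cut, assemble).
Cell (batch=B20, batch_grp=BP0, stage=pack) draws from the long row where batch=B20, batch_grp=BP0 and stage=pack, which has defects=230.

230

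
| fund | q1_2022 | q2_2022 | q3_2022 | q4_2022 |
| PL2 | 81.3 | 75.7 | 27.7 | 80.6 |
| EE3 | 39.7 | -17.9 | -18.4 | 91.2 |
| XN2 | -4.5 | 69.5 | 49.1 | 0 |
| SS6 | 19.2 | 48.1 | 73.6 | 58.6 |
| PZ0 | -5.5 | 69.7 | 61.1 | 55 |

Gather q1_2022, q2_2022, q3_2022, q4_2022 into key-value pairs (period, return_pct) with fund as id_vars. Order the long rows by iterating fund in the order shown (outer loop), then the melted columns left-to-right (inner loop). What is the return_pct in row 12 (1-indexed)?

0

20 rows total (5 × 4). Row 12: index ⌊(12-1)/4⌋ = 2 into fund → XN2; (12-1) mod 4 = 3 into the melted columns → q4_2022.
So row 12 is (XN2, q4_2022, 0); return_pct = 0.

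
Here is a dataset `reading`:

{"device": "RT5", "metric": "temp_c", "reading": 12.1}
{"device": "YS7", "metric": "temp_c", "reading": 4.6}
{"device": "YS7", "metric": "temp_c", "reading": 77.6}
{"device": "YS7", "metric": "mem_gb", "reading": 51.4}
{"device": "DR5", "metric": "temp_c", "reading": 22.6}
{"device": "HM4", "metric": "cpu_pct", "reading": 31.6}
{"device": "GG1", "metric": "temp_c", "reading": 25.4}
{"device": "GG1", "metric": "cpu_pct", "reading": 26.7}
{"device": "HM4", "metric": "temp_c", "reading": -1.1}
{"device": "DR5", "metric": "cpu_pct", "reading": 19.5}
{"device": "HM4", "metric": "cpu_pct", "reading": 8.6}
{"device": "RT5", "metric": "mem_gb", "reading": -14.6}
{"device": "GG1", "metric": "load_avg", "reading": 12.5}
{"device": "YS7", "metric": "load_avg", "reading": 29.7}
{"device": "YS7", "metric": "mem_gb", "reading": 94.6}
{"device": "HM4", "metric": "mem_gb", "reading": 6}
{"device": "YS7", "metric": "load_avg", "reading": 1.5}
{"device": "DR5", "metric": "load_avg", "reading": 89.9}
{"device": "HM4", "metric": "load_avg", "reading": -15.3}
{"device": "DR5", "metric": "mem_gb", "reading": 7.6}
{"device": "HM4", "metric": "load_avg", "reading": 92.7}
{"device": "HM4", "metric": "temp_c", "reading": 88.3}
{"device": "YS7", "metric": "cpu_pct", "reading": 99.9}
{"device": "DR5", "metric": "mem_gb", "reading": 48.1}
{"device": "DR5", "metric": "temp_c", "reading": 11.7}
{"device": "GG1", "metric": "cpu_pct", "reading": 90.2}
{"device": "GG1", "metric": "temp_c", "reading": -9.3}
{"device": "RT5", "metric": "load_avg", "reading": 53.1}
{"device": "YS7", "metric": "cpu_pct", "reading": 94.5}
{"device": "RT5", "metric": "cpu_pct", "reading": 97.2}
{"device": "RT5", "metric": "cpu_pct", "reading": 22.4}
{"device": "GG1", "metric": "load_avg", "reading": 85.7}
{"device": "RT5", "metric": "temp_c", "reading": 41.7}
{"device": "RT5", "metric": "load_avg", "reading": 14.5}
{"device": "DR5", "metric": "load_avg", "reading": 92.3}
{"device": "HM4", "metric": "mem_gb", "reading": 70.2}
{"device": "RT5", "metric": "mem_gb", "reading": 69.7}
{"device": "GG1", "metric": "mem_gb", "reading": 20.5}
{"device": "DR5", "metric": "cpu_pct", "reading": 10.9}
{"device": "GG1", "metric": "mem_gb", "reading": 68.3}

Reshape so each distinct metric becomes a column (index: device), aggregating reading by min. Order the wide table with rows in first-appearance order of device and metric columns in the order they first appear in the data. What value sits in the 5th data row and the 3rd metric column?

With rows in first-appearance order of device, row 5 is device=GG1. metric columns in first-appearance order: temp_c, mem_gb, cpu_pct, load_avg; column 3 is cpu_pct.
Long rows with device=GG1, metric=cpu_pct: min(26.7, 90.2) = 26.7.

26.7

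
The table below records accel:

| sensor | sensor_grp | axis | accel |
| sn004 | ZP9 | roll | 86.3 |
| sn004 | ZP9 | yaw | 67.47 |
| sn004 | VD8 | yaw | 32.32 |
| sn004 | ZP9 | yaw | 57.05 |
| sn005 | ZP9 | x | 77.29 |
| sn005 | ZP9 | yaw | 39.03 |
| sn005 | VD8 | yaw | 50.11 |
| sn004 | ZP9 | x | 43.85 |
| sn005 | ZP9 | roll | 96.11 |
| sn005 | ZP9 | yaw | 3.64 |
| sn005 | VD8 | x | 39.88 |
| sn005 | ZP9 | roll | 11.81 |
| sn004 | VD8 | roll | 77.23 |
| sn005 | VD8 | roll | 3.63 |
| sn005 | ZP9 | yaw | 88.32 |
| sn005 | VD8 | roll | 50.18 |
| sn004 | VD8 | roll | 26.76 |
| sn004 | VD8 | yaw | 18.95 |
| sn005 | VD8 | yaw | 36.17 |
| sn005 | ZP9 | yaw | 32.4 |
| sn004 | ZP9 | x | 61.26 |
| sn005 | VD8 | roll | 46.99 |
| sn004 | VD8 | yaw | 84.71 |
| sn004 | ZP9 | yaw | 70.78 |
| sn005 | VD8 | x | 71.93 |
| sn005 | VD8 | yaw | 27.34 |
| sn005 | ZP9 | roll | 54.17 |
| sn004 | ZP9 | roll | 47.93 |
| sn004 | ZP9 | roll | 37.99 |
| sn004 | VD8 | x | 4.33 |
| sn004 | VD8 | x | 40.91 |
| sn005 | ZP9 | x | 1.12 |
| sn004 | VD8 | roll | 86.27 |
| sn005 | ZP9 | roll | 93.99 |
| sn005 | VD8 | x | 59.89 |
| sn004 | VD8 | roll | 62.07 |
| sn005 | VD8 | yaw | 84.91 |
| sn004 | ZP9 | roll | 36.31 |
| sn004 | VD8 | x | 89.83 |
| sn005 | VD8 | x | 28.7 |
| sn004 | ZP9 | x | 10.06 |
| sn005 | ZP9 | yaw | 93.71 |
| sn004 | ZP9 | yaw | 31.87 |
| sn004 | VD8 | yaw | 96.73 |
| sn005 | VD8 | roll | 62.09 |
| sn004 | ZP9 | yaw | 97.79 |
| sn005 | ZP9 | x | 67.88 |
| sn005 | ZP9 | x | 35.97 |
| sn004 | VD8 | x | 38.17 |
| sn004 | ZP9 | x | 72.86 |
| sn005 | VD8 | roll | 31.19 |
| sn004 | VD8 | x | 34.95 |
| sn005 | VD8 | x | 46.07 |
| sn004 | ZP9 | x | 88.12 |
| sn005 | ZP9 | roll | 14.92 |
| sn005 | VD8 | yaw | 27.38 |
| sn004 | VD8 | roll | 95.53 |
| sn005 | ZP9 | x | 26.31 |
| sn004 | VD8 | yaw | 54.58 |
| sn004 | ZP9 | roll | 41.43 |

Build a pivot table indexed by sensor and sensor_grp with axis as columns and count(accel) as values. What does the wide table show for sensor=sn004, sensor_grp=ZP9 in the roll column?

Rows with sensor=sn004, sensor_grp=ZP9 and axis=roll: accel values are 86.3, 47.93, 37.99, 36.31, 41.43.
5 rows match — count = 5.

5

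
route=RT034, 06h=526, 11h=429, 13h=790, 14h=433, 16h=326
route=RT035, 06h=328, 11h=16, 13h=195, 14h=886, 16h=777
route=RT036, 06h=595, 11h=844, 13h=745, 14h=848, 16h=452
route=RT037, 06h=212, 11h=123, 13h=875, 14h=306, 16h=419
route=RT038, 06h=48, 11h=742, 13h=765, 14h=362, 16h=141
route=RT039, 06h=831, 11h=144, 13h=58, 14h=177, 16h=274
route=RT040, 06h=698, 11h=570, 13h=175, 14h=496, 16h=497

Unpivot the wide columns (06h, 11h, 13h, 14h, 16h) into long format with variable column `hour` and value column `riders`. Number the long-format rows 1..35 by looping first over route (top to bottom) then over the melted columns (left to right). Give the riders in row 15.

35 rows total (7 × 5). Row 15: index ⌊(15-1)/5⌋ = 2 into route → RT036; (15-1) mod 5 = 4 into the melted columns → 16h.
So row 15 is (RT036, 16h, 452); riders = 452.

452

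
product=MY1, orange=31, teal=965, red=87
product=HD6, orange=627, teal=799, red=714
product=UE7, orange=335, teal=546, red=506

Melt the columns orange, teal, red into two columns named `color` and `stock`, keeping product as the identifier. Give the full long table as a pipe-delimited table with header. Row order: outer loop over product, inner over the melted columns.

| product | color | stock |
| MY1 | orange | 31 |
| MY1 | teal | 965 |
| MY1 | red | 87 |
| HD6 | orange | 627 |
| HD6 | teal | 799 |
| HD6 | red | 714 |
| UE7 | orange | 335 |
| UE7 | teal | 546 |
| UE7 | red | 506 |

Each (product, column) pair becomes one row: 3 × 3 = 9 rows.
For example, (MY1, orange) → stock=31.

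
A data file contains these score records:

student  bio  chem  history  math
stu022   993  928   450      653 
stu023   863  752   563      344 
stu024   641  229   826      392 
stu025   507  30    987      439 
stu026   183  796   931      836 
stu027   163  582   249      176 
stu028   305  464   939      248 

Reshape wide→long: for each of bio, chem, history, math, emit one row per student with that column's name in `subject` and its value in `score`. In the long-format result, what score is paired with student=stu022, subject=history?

Unpivoting turns each (student, wide-column) pair into one long row.
The wide cell at row stu022, column history holds 450, so the long row (stu022, history) has score=450.

450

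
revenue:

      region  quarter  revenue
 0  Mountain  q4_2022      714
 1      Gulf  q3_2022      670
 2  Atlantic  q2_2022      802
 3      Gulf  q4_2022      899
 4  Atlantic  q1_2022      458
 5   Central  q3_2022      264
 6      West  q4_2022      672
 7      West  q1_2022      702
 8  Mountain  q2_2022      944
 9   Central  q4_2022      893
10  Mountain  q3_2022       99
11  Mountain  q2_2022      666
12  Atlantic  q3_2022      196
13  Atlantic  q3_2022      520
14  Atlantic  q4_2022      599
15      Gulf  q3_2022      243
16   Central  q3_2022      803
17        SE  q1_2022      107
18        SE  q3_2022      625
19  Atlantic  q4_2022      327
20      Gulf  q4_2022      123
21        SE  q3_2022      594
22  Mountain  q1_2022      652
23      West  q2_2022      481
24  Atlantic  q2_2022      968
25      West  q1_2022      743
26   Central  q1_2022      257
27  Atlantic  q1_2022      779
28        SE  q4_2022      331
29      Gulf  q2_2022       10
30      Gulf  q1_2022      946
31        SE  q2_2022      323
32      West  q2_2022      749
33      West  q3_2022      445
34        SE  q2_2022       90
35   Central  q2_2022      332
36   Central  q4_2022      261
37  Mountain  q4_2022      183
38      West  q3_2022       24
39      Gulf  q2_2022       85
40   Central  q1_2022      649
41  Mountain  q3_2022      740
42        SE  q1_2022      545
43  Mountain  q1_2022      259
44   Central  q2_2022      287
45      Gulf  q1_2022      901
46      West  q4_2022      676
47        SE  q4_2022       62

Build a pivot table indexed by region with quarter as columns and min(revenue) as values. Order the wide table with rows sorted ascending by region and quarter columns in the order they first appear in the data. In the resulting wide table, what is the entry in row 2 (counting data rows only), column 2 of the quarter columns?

With rows sorted ascending by region, row 2 is region=Central. quarter columns in first-appearance order: q4_2022, q3_2022, q2_2022, q1_2022; column 2 is q3_2022.
Long rows with region=Central, quarter=q3_2022: min(264, 803) = 264.

264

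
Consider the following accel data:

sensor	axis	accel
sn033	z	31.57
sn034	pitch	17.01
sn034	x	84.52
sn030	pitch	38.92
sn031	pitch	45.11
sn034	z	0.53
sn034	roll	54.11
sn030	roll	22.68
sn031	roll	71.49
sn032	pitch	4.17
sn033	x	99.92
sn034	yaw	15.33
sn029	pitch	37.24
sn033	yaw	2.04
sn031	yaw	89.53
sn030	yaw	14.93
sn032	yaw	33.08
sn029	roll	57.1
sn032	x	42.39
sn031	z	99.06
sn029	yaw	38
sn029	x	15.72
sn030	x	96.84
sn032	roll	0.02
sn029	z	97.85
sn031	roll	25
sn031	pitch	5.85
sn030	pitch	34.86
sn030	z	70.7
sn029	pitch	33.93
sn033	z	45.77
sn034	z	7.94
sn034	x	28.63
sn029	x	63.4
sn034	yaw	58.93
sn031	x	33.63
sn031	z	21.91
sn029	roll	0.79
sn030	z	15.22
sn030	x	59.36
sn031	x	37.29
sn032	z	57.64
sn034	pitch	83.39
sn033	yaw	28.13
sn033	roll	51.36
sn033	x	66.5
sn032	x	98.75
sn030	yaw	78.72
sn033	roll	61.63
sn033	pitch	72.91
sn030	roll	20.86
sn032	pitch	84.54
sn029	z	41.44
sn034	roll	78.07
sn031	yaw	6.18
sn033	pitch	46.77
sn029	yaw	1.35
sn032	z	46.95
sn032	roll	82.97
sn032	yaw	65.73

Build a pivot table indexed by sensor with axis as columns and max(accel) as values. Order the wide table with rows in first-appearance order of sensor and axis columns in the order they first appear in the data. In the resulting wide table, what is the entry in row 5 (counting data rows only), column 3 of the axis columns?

98.75

With rows in first-appearance order of sensor, row 5 is sensor=sn032. axis columns in first-appearance order: z, pitch, x, roll, yaw; column 3 is x.
Long rows with sensor=sn032, axis=x: max(42.39, 98.75) = 98.75.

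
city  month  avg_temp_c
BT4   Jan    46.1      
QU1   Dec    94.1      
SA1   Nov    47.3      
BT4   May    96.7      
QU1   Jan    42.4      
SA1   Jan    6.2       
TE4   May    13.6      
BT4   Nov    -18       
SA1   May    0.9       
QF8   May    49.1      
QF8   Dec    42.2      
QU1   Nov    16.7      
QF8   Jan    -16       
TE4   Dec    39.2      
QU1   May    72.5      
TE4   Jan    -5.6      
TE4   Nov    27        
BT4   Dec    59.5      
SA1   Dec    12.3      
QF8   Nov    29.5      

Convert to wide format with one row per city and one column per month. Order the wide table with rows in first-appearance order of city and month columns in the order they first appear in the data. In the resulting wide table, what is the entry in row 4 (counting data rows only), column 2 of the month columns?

With rows in first-appearance order of city, row 4 is city=TE4. month columns in first-appearance order: Jan, Dec, Nov, May; column 2 is Dec.
Long rows with city=TE4, month=Dec: avg_temp_c = 39.2.

39.2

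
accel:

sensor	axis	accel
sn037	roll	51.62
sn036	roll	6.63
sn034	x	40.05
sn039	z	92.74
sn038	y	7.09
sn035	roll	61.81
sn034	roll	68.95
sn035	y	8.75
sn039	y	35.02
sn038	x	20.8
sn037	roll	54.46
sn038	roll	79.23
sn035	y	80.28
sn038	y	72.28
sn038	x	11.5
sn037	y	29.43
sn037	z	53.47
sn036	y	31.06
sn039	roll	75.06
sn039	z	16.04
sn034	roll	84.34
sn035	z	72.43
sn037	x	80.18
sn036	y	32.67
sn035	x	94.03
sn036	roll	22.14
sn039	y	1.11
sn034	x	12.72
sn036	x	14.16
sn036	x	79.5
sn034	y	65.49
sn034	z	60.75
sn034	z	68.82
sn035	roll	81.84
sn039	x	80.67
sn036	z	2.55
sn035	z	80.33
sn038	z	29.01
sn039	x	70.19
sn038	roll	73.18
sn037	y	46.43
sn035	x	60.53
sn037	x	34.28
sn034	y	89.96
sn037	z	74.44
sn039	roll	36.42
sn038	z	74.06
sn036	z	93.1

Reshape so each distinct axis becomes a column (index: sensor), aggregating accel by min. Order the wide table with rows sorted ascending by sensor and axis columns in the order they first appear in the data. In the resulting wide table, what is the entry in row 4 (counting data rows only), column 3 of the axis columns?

With rows sorted ascending by sensor, row 4 is sensor=sn037. axis columns in first-appearance order: roll, x, z, y; column 3 is z.
Long rows with sensor=sn037, axis=z: min(53.47, 74.44) = 53.47.

53.47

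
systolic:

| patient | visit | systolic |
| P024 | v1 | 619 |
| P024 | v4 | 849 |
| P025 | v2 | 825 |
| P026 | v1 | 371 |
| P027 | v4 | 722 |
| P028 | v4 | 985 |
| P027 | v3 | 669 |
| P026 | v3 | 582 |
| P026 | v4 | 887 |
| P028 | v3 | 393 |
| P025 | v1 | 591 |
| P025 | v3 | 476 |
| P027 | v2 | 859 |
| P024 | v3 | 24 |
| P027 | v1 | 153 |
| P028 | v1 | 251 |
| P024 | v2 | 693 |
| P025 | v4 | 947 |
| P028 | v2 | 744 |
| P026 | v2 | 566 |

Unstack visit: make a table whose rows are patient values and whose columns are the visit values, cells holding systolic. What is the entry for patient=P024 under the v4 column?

849

Wide layout: rows indexed by patient, columns are the 4 distinct visit values (v1, v4, v2, v3).
Cell (patient=P024, visit=v4) draws from the long row where patient=P024 and visit=v4, which has systolic=849.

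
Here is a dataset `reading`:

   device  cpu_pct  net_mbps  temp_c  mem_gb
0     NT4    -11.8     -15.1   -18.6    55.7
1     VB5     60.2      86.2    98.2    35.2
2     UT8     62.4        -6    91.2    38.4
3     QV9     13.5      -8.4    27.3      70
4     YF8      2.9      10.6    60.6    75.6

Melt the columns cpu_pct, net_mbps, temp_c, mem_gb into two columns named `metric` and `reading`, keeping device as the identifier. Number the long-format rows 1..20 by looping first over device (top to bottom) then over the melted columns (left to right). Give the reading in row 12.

38.4

20 rows total (5 × 4). Row 12: index ⌊(12-1)/4⌋ = 2 into device → UT8; (12-1) mod 4 = 3 into the melted columns → mem_gb.
So row 12 is (UT8, mem_gb, 38.4); reading = 38.4.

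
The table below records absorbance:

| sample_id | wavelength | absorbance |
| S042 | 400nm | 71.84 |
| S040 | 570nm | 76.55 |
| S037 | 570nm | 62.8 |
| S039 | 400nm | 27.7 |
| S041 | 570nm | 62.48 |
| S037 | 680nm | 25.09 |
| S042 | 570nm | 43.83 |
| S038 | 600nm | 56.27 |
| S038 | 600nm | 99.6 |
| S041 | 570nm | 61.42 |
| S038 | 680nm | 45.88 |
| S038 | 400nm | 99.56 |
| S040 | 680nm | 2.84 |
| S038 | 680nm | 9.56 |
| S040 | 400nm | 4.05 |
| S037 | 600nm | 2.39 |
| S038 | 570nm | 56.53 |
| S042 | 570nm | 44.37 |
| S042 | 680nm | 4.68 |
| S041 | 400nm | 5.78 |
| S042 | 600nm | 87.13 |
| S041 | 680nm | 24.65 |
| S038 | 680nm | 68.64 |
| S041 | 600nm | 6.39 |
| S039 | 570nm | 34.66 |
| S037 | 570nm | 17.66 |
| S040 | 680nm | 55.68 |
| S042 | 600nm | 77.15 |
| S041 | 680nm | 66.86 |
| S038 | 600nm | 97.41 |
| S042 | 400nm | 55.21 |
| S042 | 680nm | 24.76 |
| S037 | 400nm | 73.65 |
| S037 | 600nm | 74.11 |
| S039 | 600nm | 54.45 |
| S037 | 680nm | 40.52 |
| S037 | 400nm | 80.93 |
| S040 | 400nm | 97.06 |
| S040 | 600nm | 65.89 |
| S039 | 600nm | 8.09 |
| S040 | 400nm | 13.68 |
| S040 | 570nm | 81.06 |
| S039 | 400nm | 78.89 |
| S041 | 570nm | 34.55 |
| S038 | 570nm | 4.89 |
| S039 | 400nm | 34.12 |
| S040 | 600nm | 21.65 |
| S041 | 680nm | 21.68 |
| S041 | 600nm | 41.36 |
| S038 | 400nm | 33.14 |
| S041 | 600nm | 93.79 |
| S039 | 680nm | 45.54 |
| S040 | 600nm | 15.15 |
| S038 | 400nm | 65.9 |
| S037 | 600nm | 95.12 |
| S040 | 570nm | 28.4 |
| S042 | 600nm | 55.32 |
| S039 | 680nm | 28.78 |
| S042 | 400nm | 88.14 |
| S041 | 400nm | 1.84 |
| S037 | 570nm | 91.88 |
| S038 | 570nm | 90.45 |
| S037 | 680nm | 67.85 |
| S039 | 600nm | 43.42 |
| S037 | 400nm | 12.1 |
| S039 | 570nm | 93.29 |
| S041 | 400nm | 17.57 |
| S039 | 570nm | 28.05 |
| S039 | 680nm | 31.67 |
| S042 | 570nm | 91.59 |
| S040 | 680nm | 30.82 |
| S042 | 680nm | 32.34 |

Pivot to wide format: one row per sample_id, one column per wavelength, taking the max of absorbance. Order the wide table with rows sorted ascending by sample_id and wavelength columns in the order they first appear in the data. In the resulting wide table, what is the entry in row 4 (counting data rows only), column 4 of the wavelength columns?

65.89

With rows sorted ascending by sample_id, row 4 is sample_id=S040. wavelength columns in first-appearance order: 400nm, 570nm, 680nm, 600nm; column 4 is 600nm.
Long rows with sample_id=S040, wavelength=600nm: max(65.89, 21.65, 15.15) = 65.89.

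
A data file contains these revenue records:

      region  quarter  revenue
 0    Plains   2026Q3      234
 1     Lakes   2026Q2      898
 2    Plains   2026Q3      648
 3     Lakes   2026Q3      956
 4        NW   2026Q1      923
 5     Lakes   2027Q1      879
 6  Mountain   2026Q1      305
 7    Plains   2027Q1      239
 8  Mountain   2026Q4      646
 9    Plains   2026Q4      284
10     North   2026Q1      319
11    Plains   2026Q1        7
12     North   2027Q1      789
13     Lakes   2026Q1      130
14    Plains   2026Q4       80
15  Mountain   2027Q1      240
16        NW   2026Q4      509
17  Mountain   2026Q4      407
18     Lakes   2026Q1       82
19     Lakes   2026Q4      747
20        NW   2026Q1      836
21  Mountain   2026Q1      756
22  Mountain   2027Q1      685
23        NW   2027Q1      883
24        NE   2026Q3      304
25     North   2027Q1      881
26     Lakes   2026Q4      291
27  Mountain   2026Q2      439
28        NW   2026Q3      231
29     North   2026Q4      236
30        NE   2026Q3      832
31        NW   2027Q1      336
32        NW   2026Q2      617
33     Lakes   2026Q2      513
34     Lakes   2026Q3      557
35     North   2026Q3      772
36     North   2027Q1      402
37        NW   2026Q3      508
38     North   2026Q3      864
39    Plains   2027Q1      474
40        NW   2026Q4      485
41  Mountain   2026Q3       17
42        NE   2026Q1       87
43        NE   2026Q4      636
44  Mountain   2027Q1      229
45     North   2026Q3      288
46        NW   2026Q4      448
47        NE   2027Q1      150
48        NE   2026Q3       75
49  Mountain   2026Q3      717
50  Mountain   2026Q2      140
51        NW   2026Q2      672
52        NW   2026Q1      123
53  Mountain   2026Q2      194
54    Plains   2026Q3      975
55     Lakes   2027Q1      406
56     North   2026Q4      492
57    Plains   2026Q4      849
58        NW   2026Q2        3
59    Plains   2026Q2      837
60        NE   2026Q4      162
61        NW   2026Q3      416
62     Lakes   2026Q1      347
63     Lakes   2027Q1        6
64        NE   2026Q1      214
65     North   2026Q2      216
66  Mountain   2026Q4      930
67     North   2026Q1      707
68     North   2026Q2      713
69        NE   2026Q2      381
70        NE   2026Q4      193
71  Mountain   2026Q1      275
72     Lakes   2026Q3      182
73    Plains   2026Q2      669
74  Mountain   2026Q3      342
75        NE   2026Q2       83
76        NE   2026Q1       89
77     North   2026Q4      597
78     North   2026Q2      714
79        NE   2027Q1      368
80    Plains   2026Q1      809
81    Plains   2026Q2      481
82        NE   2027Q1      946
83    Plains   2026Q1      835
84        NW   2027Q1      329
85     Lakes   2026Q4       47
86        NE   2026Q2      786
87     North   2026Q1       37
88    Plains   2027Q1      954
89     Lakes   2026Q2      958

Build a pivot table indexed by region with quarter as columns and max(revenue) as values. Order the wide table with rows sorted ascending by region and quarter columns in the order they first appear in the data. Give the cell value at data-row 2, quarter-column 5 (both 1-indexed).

With rows sorted ascending by region, row 2 is region=Mountain. quarter columns in first-appearance order: 2026Q3, 2026Q2, 2026Q1, 2027Q1, 2026Q4; column 5 is 2026Q4.
Long rows with region=Mountain, quarter=2026Q4: max(646, 407, 930) = 930.

930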